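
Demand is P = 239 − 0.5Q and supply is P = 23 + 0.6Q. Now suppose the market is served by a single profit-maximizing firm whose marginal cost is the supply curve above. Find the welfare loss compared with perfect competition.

2071.02

Competitive equilibrium: 239 − 0.5Q = 23 + 0.6Q → Q* = 196.3636, P* = 140.8182.
Marginal revenue: MR = 239 − Q. Set MR = MC: 239 − Q = 23 + 0.6Q → Q_m = 135.
Price P_m = 239 − 0.5·135 = 171.5; MC(Q_m) = 23 + 0.6·135 = 104.
Competitive Q* = 196.3636, so ΔQ = 61.3636; wedge = 171.5 − 104 = 67.5.
Welfare loss = ½ × 61.3636 × 67.5 = 2071.02.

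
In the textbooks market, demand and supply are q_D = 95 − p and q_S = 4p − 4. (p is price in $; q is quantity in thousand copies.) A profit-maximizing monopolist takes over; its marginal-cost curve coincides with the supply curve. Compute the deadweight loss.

$698.15 thousand

In inverse form: demand p = 95 − q, supply p = 1 + 0.25q.
Competitive equilibrium: 95 − q = 1 + 0.25q → q* = 75.2, p* = 19.8.
Marginal revenue: MR = 95 − 2q. Set MR = MC: 95 − 2q = 1 + 0.25q → q_m = 41.7778.
Price p_m = 95 − 1·41.7778 = 53.2222; MC(q_m) = 1 + 0.25·41.7778 = 11.4445.
Competitive q* = 75.2, so Δq = 33.4222; wedge = 53.2222 − 11.4445 = 41.7777.
Welfare loss = ½ × 33.4222 × 41.7777 = $698.15 thousand.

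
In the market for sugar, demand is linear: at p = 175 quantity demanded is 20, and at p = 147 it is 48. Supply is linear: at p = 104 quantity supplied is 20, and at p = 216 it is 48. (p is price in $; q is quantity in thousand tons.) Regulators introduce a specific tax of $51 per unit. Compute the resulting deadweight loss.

$260.10 thousand

Demand slope = (147 − 175)/(48 − 20) = −1, so p = 195 − q.
Supply slope = (216 − 104)/(48 − 20) = 4, so p = 24 + 4q.
Competitive equilibrium: 195 − q = 24 + 4q → q* = 34.2, p* = 160.8.
With the tax, the buyer price exceeds the seller price by 51: (195 − q) − (24 + 4q) = 51 → q' = 24.
Δq = 34.2 − 24 = 10.2; the wedge equals the tax, 51.
Welfare loss = ½ × 10.2 × 51 = $260.10 thousand.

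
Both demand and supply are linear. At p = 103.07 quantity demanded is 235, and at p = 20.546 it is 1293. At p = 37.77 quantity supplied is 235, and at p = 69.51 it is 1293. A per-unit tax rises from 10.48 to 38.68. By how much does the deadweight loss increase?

Demand slope = (20.546 − 103.07)/(1293 − 235) = −0.078, so p = 121.4 − 0.078q.
Supply slope = (69.51 − 37.77)/(1293 − 235) = 0.03, so p = 30.72 + 0.03q.
Competitive equilibrium: 121.4 − 0.078q = 30.72 + 0.03q → q* = 839.6296, p* = 55.9089.
For a per-unit tax t: Δq = t/0.108, so DWL = ½·t·(t/0.108) = t²/0.216.
At t = 10.48: DWL = 508.474. At t = 38.68: DWL = 6926.585.
Increase = 6926.585 − 508.474 = 6418.11.

6418.11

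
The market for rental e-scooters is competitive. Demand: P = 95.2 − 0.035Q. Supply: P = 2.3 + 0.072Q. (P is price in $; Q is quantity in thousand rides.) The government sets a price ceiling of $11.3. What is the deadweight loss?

$29552.46 thousand

Competitive equilibrium: 95.2 − 0.035Q = 2.3 + 0.072Q → Q* = 868.2243, P* = 64.8121.
At the ceiling P = 11.3, quantity supplied = (11.3 − 2.3)/0.072 = 125.
Willingness to pay at Q' = 125: 95.2 − 0.035·125 = 90.825.
ΔQ = 868.2243 − 125 = 743.2243; wedge = 90.825 − 11.3 = 79.525.
DWL = ½ × 743.2243 × 79.525 = $29552.46 thousand.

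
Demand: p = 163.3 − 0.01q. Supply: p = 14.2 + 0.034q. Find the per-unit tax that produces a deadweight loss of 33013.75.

Competitive equilibrium: 163.3 − 0.01q = 14.2 + 0.034q → q* = 3388.6364, p* = 129.4136.
A tax t gives Δq = t/0.044 and wedge t, so DWL = t²/0.088.
t²/0.088 = 33013.75 → t² = 2905.21 → t = 53.9.

53.9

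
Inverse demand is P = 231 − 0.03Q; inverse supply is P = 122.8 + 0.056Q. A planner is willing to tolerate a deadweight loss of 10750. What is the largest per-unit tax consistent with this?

Competitive equilibrium: 231 − 0.03Q = 122.8 + 0.056Q → Q* = 1258.1395, P* = 193.2558.
A tax t gives ΔQ = t/0.086 and wedge t, so DWL = t²/0.172.
t²/0.172 = 10750 → t² = 1849 → t = 43.

43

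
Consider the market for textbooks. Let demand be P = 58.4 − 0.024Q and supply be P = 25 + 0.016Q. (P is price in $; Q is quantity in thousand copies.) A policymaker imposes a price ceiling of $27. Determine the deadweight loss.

Competitive equilibrium: 58.4 − 0.024Q = 25 + 0.016Q → Q* = 835, P* = 38.36.
At the ceiling P = 27, quantity supplied = (27 − 25)/0.016 = 125.
Willingness to pay at Q' = 125: 58.4 − 0.024·125 = 55.4.
ΔQ = 835 − 125 = 710; wedge = 55.4 − 27 = 28.4.
DWL = ½ × 710 × 28.4 = $10082 thousand.

$10082 thousand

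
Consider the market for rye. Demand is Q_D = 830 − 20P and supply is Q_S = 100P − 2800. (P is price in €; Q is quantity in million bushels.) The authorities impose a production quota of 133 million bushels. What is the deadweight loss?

€253.92 million

In inverse form: demand P = 41.5 − 0.05Q, supply P = 28 + 0.01Q.
Competitive equilibrium: 41.5 − 0.05Q = 28 + 0.01Q → Q* = 225, P* = 30.25.
At Q = 133: demand price = 41.5 − 0.05·133 = 34.85; supply price = 28 + 0.01·133 = 29.33.
ΔQ = 225 − 133 = 92; wedge = 34.85 − 29.33 = 5.52.
Welfare loss = ½ × 92 × 5.52 = €253.92 million.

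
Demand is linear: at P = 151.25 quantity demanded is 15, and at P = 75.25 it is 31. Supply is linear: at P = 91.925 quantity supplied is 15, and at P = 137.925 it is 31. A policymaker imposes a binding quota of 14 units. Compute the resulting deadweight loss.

Demand slope = (75.25 − 151.25)/(31 − 15) = −4.75, so P = 222.5 − 4.75Q.
Supply slope = (137.925 − 91.925)/(31 − 15) = 2.875, so P = 48.8 + 2.875Q.
Competitive equilibrium: 222.5 − 4.75Q = 48.8 + 2.875Q → Q* = 22.7803, P* = 114.2934.
At Q = 14: demand price = 222.5 − 4.75·14 = 156; supply price = 48.8 + 2.875·14 = 89.05.
ΔQ = 22.7803 − 14 = 8.7803; wedge = 156 − 89.05 = 66.95.
DWL = ½ × 8.7803 × 66.95 = 293.92.

293.92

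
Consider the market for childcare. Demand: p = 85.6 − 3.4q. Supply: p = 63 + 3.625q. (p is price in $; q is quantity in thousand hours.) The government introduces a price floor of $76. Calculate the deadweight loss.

$0.54 thousand

Competitive equilibrium: 85.6 − 3.4q = 63 + 3.625q → q* = 3.2171, p* = 74.6619.
At the floor p = 76, quantity demanded = (85.6 − 76)/3.4 = 2.8235.
Sellers' marginal cost at q' = 2.8235: 63 + 3.625·2.8235 = 73.2352.
Δq = 3.2171 − 2.8235 = 0.3936; wedge = 76 − 73.2352 = 2.7648.
Welfare loss = ½ × 0.3936 × 2.7648 = $0.54 thousand.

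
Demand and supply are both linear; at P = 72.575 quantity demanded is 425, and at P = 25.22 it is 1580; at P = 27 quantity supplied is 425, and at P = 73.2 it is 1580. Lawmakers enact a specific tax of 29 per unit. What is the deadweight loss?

5191.36

Demand slope = (25.22 − 72.575)/(1580 − 425) = −0.041, so P = 90 − 0.041Q.
Supply slope = (73.2 − 27)/(1580 − 425) = 0.04, so P = 10 + 0.04Q.
Competitive equilibrium: 90 − 0.041Q = 10 + 0.04Q → Q* = 987.6543, P* = 49.5062.
With the tax, the buyer price exceeds the seller price by 29: (90 − 0.041Q) − (10 + 0.04Q) = 29 → Q' = 629.6296.
ΔQ = 987.6543 − 629.6296 = 358.0247; the wedge equals the tax, 29.
Deadweight loss = ½ × 358.0247 × 29 = 5191.36.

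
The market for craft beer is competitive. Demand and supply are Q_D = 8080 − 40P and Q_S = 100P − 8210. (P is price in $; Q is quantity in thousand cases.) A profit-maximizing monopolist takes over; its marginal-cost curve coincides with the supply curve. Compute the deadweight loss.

$35654.79 thousand

In inverse form: demand P = 202 − 0.025Q, supply P = 82.1 + 0.01Q.
Competitive equilibrium: 202 − 0.025Q = 82.1 + 0.01Q → Q* = 3425.71429, P* = 116.35714.
Marginal revenue: MR = 202 − 0.05Q. Set MR = MC: 202 − 0.05Q = 82.1 + 0.01Q → Q_m = 1998.33333.
Price P_m = 202 − 0.025·1998.33333 = 152.04167; MC(Q_m) = 82.1 + 0.01·1998.33333 = 102.08333.
Competitive Q* = 3425.71429, so ΔQ = 1427.38096; wedge = 152.04167 − 102.08333 = 49.95834.
The triangle = ½ × 1427.38096 × 49.95834 = $35654.79 thousand.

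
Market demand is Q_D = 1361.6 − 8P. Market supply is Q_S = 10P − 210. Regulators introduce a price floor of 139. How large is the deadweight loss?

In inverse form: demand P = 170.2 − 0.125Q, supply P = 21 + 0.1Q.
Competitive equilibrium: 170.2 − 0.125Q = 21 + 0.1Q → Q* = 663.1111, P* = 87.3111.
At the floor P = 139, quantity demanded = (170.2 − 139)/0.125 = 249.6.
Sellers' marginal cost at Q' = 249.6: 21 + 0.1·249.6 = 45.96.
ΔQ = 663.1111 − 249.6 = 413.5111; wedge = 139 − 45.96 = 93.04.
The triangle = ½ × 413.5111 × 93.04 = 19236.54.

19236.54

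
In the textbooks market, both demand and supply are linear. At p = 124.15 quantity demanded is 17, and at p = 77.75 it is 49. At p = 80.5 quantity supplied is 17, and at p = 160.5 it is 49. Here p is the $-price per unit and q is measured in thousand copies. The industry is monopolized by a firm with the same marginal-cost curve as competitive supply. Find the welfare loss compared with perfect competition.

$112.05 thousand

Demand slope = (77.75 − 124.15)/(49 − 17) = −1.45, so p = 148.8 − 1.45q.
Supply slope = (160.5 − 80.5)/(49 − 17) = 2.5, so p = 38 + 2.5q.
Competitive equilibrium: 148.8 − 1.45q = 38 + 2.5q → q* = 28.0506, p* = 108.1266.
Marginal revenue: MR = 148.8 − 2.9q. Set MR = MC: 148.8 − 2.9q = 38 + 2.5q → q_m = 20.5185.
Price p_m = 148.8 − 1.45·20.5185 = 119.0482; MC(q_m) = 38 + 2.5·20.5185 = 89.2963.
Competitive q* = 28.0506, so Δq = 7.5321; wedge = 119.0482 − 89.2963 = 29.7519.
Deadweight loss = ½ × 7.5321 × 29.7519 = $112.05 thousand.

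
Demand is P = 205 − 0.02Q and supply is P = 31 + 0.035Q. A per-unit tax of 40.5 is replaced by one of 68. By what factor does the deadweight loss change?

2.819

Competitive equilibrium: 205 − 0.02Q = 31 + 0.035Q → Q* = 3163.6364, P* = 141.7273.
For a per-unit tax t: ΔQ = t/0.055, so DWL = ½·t·(t/0.055) = t²/0.11.
At t = 40.5: DWL = 14911.364. At t = 68: DWL = 42036.364.
Ratio = (68/40.5)² = 2.819.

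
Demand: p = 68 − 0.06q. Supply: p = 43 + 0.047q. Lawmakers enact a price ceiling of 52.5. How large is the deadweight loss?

53.14

Competitive equilibrium: 68 − 0.06q = 43 + 0.047q → q* = 233.6449, p* = 53.9813.
At the ceiling p = 52.5, quantity supplied = (52.5 − 43)/0.047 = 202.1277.
Willingness to pay at q' = 202.1277: 68 − 0.06·202.1277 = 55.8723.
Δq = 233.6449 − 202.1277 = 31.5172; wedge = 55.8723 − 52.5 = 3.3723.
DWL = ½ × 31.5172 × 3.3723 = 53.14.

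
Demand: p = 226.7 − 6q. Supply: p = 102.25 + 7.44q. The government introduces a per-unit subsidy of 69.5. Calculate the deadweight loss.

Competitive equilibrium: 226.7 − 6q = 102.25 + 7.44q → q* = 9.2597, p* = 171.142.
The subsidy lowers effective supply by 69.5: p = 32.75 + 7.44q.
New quantity: 226.7 − 6q = 32.75 + 7.44q → q' = 14.4308.
Overproduction Δq = 14.4308 − 9.2597 = 5.1711; wedge = subsidy = 69.5.
Deadweight loss = ½ × 5.1711 × 69.5 = 179.70.

179.70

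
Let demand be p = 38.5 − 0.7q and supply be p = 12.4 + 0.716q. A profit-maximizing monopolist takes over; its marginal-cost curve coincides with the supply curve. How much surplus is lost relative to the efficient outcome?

Competitive equilibrium: 38.5 − 0.7q = 12.4 + 0.716q → q* = 18.4322, p* = 25.5975.
Marginal revenue: MR = 38.5 − 1.4q. Set MR = MC: 38.5 − 1.4q = 12.4 + 0.716q → q_m = 12.3346.
Price p_m = 38.5 − 0.7·12.3346 = 29.8658; MC(q_m) = 12.4 + 0.716·12.3346 = 21.2316.
Competitive q* = 18.4322, so Δq = 6.0976; wedge = 29.8658 − 21.2316 = 8.6342.
The triangle = ½ × 6.0976 × 8.6342 = 26.32.

26.32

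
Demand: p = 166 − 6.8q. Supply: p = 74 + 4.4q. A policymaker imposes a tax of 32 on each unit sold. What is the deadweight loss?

Competitive equilibrium: 166 − 6.8q = 74 + 4.4q → q* = 8.21429, p* = 110.14286.
With the tax, the buyer price exceeds the seller price by 32: (166 − 6.8q) − (74 + 4.4q) = 32 → q' = 5.35714.
Δq = 8.21429 − 5.35714 = 2.85715; the wedge equals the tax, 32.
Welfare loss = ½ × 2.85715 × 32 = 45.71.

45.71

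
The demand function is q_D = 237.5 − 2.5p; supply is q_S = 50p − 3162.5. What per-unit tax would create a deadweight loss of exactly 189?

In inverse form: demand p = 95 − 0.4q, supply p = 63.25 + 0.02q.
Competitive equilibrium: 95 − 0.4q = 63.25 + 0.02q → q* = 75.5952, p* = 64.7619.
A tax t gives Δq = t/0.42 and wedge t, so DWL = t²/0.84.
t²/0.84 = 189 → t² = 158.76 → t = 12.6.

12.6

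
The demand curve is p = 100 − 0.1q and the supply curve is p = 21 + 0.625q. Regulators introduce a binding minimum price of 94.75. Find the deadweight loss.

Competitive equilibrium: 100 − 0.1q = 21 + 0.625q → q* = 108.9655, p* = 89.1034.
At the floor p = 94.75, quantity demanded = (100 − 94.75)/0.1 = 52.5.
Sellers' marginal cost at q' = 52.5: 21 + 0.625·52.5 = 53.8125.
Δq = 108.9655 − 52.5 = 56.4655; wedge = 94.75 − 53.8125 = 40.9375.
Deadweight loss = ½ × 56.4655 × 40.9375 = 1155.78.

1155.78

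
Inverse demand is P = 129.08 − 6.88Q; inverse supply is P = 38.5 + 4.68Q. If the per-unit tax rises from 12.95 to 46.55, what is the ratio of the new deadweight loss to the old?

Competitive equilibrium: 129.08 − 6.88Q = 38.5 + 4.68Q → Q* = 7.8356, P* = 75.1708.
For a per-unit tax t: ΔQ = t/11.56, so DWL = ½·t·(t/11.56) = t²/23.12.
At t = 12.95: DWL = 7.254. At t = 46.55: DWL = 93.724.
Ratio = (46.55/12.95)² = 12.921.

12.921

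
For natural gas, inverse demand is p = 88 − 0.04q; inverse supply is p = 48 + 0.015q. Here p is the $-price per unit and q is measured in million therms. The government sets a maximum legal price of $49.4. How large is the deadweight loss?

Competitive equilibrium: 88 − 0.04q = 48 + 0.015q → q* = 727.27273, p* = 58.90909.
At the ceiling p = 49.4, quantity supplied = (49.4 − 48)/0.015 = 93.33333.
Willingness to pay at q' = 93.33333: 88 − 0.04·93.33333 = 84.26667.
Δq = 727.27273 − 93.33333 = 633.9394; wedge = 84.26667 − 49.4 = 34.86667.
Deadweight loss = ½ × 633.9394 × 34.86667 = $11051.68 million.

$11051.68 million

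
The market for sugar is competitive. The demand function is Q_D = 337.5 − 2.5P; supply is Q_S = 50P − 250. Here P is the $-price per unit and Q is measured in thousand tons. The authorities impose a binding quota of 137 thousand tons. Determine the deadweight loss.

In inverse form: demand P = 135 − 0.4Q, supply P = 5 + 0.02Q.
Competitive equilibrium: 135 − 0.4Q = 5 + 0.02Q → Q* = 309.5238, P* = 11.1905.
At Q = 137: demand price = 135 − 0.4·137 = 80.2; supply price = 5 + 0.02·137 = 7.74.
ΔQ = 309.5238 − 137 = 172.5238; wedge = 80.2 − 7.74 = 72.46.
The triangle = ½ × 172.5238 × 72.46 = $6250.54 thousand.

$6250.54 thousand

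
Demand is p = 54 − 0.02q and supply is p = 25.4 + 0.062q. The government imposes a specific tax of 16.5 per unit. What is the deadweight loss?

Competitive equilibrium: 54 − 0.02q = 25.4 + 0.062q → q* = 348.7805, p* = 47.0244.
With the tax, the buyer price exceeds the seller price by 16.5: (54 − 0.02q) − (25.4 + 0.062q) = 16.5 → q' = 147.561.
Δq = 348.7805 − 147.561 = 201.2195; the wedge equals the tax, 16.5.
DWL = ½ × 201.2195 × 16.5 = 1660.06.

1660.06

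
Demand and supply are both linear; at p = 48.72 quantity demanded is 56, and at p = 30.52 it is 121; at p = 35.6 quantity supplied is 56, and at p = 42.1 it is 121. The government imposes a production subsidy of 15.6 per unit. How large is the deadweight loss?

320.21

Demand slope = (30.52 − 48.72)/(121 − 56) = −0.28, so p = 64.4 − 0.28q.
Supply slope = (42.1 − 35.6)/(121 − 56) = 0.1, so p = 30 + 0.1q.
Competitive equilibrium: 64.4 − 0.28q = 30 + 0.1q → q* = 90.5263, p* = 39.0526.
The subsidy lowers effective supply by 15.6: p = 14.4 + 0.1q.
New quantity: 64.4 − 0.28q = 14.4 + 0.1q → q' = 131.5789.
Overproduction Δq = 131.5789 − 90.5263 = 41.0526; wedge = subsidy = 15.6.
Welfare loss = ½ × 41.0526 × 15.6 = 320.21.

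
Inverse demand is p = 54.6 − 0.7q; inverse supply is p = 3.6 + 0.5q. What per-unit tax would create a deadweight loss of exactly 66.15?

12.6

Competitive equilibrium: 54.6 − 0.7q = 3.6 + 0.5q → q* = 42.5, p* = 24.85.
A tax t gives Δq = t/1.2 and wedge t, so DWL = t²/2.4.
t²/2.4 = 66.15 → t² = 158.76 → t = 12.6.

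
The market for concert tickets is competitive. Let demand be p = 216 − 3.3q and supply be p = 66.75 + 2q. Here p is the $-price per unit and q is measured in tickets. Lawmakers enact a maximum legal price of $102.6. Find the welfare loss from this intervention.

$277.62

Competitive equilibrium: 216 − 3.3q = 66.75 + 2q → q* = 28.1604, p* = 123.0708.
At the ceiling p = 102.6, quantity supplied = (102.6 − 66.75)/2 = 17.925.
Willingness to pay at q' = 17.925: 216 − 3.3·17.925 = 156.8475.
Δq = 28.1604 − 17.925 = 10.2354; wedge = 156.8475 − 102.6 = 54.2475.
DWL = ½ × 10.2354 × 54.2475 = $277.62.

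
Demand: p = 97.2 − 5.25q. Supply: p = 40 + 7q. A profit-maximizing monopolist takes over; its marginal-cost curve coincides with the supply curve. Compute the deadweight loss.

12.02

Competitive equilibrium: 97.2 − 5.25q = 40 + 7q → q* = 4.6694, p* = 72.6857.
Marginal revenue: MR = 97.2 − 10.5q. Set MR = MC: 97.2 − 10.5q = 40 + 7q → q_m = 3.2686.
Price p_m = 97.2 − 5.25·3.2686 = 80.0399; MC(q_m) = 40 + 7·3.2686 = 62.8802.
Competitive q* = 4.6694, so Δq = 1.4008; wedge = 80.0399 − 62.8802 = 17.1597.
DWL = ½ × 1.4008 × 17.1597 = 12.02.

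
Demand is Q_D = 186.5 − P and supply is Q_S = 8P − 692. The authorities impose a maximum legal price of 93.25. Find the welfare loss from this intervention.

684.69

In inverse form: demand P = 186.5 − Q, supply P = 86.5 + 0.125Q.
Competitive equilibrium: 186.5 − Q = 86.5 + 0.125Q → Q* = 88.8889, P* = 97.6111.
At the ceiling P = 93.25, quantity supplied = (93.25 − 86.5)/0.125 = 54.
Willingness to pay at Q' = 54: 186.5 − 1·54 = 132.5.
ΔQ = 88.8889 − 54 = 34.8889; wedge = 132.5 − 93.25 = 39.25.
Deadweight loss = ½ × 34.8889 × 39.25 = 684.69.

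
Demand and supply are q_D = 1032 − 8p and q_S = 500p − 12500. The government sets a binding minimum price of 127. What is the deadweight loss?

In inverse form: demand p = 129 − 0.125q, supply p = 25 + 0.002q.
Competitive equilibrium: 129 − 0.125q = 25 + 0.002q → q* = 818.8976, p* = 26.6378.
At the floor p = 127, quantity demanded = (129 − 127)/0.125 = 16.
Sellers' marginal cost at q' = 16: 25 + 0.002·16 = 25.032.
Δq = 818.8976 − 16 = 802.8976; wedge = 127 − 25.032 = 101.968.
Deadweight loss = ½ × 802.8976 × 101.968 = 40934.93.

40934.93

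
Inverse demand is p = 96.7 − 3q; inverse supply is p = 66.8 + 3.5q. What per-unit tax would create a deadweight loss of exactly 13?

13

Competitive equilibrium: 96.7 − 3q = 66.8 + 3.5q → q* = 4.6, p* = 82.9.
A tax t gives Δq = t/6.5 and wedge t, so DWL = t²/13.
t²/13 = 13 → t² = 169 → t = 13.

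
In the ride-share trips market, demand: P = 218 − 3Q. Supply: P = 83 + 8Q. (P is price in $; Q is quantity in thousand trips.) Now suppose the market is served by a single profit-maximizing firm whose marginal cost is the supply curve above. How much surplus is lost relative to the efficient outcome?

$38.04 thousand

Competitive equilibrium: 218 − 3Q = 83 + 8Q → Q* = 12.2727, P* = 181.1818.
Marginal revenue: MR = 218 − 6Q. Set MR = MC: 218 − 6Q = 83 + 8Q → Q_m = 9.6429.
Price P_m = 218 − 3·9.6429 = 189.0713; MC(Q_m) = 83 + 8·9.6429 = 160.1432.
Competitive Q* = 12.2727, so ΔQ = 2.6298; wedge = 189.0713 − 160.1432 = 28.9281.
The triangle = ½ × 2.6298 × 28.9281 = $38.04 thousand.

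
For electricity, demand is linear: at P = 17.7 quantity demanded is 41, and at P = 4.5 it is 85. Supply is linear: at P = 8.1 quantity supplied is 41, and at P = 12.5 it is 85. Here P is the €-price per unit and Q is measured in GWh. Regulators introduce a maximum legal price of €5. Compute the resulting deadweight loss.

€605

Demand slope = (4.5 − 17.7)/(85 − 41) = −0.3, so P = 30 − 0.3Q.
Supply slope = (12.5 − 8.1)/(85 − 41) = 0.1, so P = 4 + 0.1Q.
Competitive equilibrium: 30 − 0.3Q = 4 + 0.1Q → Q* = 65, P* = 10.5.
At the ceiling P = 5, quantity supplied = (5 − 4)/0.1 = 10.
Willingness to pay at Q' = 10: 30 − 0.3·10 = 27.
ΔQ = 65 − 10 = 55; wedge = 27 − 5 = 22.
Deadweight loss = ½ × 55 × 22 = €605.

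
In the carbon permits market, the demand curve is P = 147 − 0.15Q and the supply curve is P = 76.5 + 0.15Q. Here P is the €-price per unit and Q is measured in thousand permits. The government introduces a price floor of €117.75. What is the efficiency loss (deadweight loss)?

Competitive equilibrium: 147 − 0.15Q = 76.5 + 0.15Q → Q* = 235, P* = 111.75.
At the floor P = 117.75, quantity demanded = (147 − 117.75)/0.15 = 195.
Sellers' marginal cost at Q' = 195: 76.5 + 0.15·195 = 105.75.
ΔQ = 235 − 195 = 40; wedge = 117.75 − 105.75 = 12.
Deadweight loss = ½ × 40 × 12 = €240 thousand.

€240 thousand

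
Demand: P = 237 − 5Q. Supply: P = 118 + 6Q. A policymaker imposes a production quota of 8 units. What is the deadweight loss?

43.68

Competitive equilibrium: 237 − 5Q = 118 + 6Q → Q* = 10.8182, P* = 182.9091.
At Q = 8: demand price = 237 − 5·8 = 197; supply price = 118 + 6·8 = 166.
ΔQ = 10.8182 − 8 = 2.8182; wedge = 197 − 166 = 31.
The triangle = ½ × 2.8182 × 31 = 43.68.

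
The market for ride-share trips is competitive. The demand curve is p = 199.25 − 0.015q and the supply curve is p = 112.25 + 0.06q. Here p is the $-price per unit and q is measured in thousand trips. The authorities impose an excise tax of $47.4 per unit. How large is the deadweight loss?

Competitive equilibrium: 199.25 − 0.015q = 112.25 + 0.06q → q* = 1160, p* = 181.85.
With the tax, the buyer price exceeds the seller price by 47.4: (199.25 − 0.015q) − (112.25 + 0.06q) = 47.4 → q' = 528.
Δq = 1160 − 528 = 632; the wedge equals the tax, 47.4.
DWL = ½ × 632 × 47.4 = $14978.40 thousand.

$14978.40 thousand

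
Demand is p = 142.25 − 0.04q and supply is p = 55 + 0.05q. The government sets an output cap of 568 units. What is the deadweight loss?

7252.09

Competitive equilibrium: 142.25 − 0.04q = 55 + 0.05q → q* = 969.4444, p* = 103.4722.
At q = 568: demand price = 142.25 − 0.04·568 = 119.53; supply price = 55 + 0.05·568 = 83.4.
Δq = 969.4444 − 568 = 401.4444; wedge = 119.53 − 83.4 = 36.13.
Deadweight loss = ½ × 401.4444 × 36.13 = 7252.09.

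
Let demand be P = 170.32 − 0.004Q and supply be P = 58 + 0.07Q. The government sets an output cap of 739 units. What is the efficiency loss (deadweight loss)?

22443.77

Competitive equilibrium: 170.32 − 0.004Q = 58 + 0.07Q → Q* = 1517.8378, P* = 164.2486.
At Q = 739: demand price = 170.32 − 0.004·739 = 167.364; supply price = 58 + 0.07·739 = 109.73.
ΔQ = 1517.8378 − 739 = 778.8378; wedge = 167.364 − 109.73 = 57.634.
Welfare loss = ½ × 778.8378 × 57.634 = 22443.77.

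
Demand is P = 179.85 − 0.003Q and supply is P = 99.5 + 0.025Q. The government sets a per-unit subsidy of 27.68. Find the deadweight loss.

Competitive equilibrium: 179.85 − 0.003Q = 99.5 + 0.025Q → Q* = 2869.6429, P* = 171.2411.
The subsidy lowers effective supply by 27.68: P = 71.82 + 0.025Q.
New quantity: 179.85 − 0.003Q = 71.82 + 0.025Q → Q' = 3858.2143.
Overproduction ΔQ = 3858.2143 − 2869.6429 = 988.5714; wedge = subsidy = 27.68.
The triangle = ½ × 988.5714 × 27.68 = 13681.83.

13681.83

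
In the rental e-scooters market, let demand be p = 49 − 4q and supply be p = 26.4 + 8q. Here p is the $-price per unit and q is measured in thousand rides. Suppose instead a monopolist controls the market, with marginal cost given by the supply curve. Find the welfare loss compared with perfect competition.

$1.33 thousand

Competitive equilibrium: 49 − 4q = 26.4 + 8q → q* = 1.8833, p* = 41.4667.
Marginal revenue: MR = 49 − 8q. Set MR = MC: 49 − 8q = 26.4 + 8q → q_m = 1.4125.
Price p_m = 49 − 4·1.4125 = 43.35; MC(q_m) = 26.4 + 8·1.4125 = 37.7.
Competitive q* = 1.8833, so Δq = 0.4708; wedge = 43.35 − 37.7 = 5.65.
DWL = ½ × 0.4708 × 5.65 = $1.33 thousand.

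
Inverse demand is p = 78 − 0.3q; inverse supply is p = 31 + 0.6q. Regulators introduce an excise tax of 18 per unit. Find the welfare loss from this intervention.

180

Competitive equilibrium: 78 − 0.3q = 31 + 0.6q → q* = 52.2222, p* = 62.3333.
With the tax, the buyer price exceeds the seller price by 18: (78 − 0.3q) − (31 + 0.6q) = 18 → q' = 32.2222.
Δq = 52.2222 − 32.2222 = 20; the wedge equals the tax, 18.
DWL = ½ × 20 × 18 = 180.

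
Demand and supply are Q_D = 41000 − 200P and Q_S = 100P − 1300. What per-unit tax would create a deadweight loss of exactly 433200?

In inverse form: demand P = 205 − 0.005Q, supply P = 13 + 0.01Q.
Competitive equilibrium: 205 − 0.005Q = 13 + 0.01Q → Q* = 12800, P* = 141.
A tax t gives ΔQ = t/0.015 and wedge t, so DWL = t²/0.03.
t²/0.03 = 433200 → t² = 12996 → t = 114.

114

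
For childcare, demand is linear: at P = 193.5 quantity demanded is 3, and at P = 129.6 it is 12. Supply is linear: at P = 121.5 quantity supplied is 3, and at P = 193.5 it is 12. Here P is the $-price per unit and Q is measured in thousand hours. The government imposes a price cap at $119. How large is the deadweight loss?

$194.89 thousand

Demand slope = (129.6 − 193.5)/(12 − 3) = −7.1, so P = 214.8 − 7.1Q.
Supply slope = (193.5 − 121.5)/(12 − 3) = 8, so P = 97.5 + 8Q.
Competitive equilibrium: 214.8 − 7.1Q = 97.5 + 8Q → Q* = 7.7682, P* = 159.6457.
At the ceiling P = 119, quantity supplied = (119 − 97.5)/8 = 2.6875.
Willingness to pay at Q' = 2.6875: 214.8 − 7.1·2.6875 = 195.7188.
ΔQ = 7.7682 − 2.6875 = 5.0807; wedge = 195.7188 − 119 = 76.7188.
The triangle = ½ × 5.0807 × 76.7188 = $194.89 thousand.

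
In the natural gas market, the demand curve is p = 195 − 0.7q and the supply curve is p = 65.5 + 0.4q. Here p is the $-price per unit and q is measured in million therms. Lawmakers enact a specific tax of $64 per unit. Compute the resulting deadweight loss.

Competitive equilibrium: 195 − 0.7q = 65.5 + 0.4q → q* = 117.7273, p* = 112.5909.
With the tax, the buyer price exceeds the seller price by 64: (195 − 0.7q) − (65.5 + 0.4q) = 64 → q' = 59.5455.
Δq = 117.7273 − 59.5455 = 58.1818; the wedge equals the tax, 64.
DWL = ½ × 58.1818 × 64 = $1861.82 million.

$1861.82 million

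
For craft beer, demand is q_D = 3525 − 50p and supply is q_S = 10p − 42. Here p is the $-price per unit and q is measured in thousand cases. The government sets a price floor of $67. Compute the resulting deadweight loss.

$8550.375 thousand

In inverse form: demand p = 70.5 − 0.02q, supply p = 4.2 + 0.1q.
Competitive equilibrium: 70.5 − 0.02q = 4.2 + 0.1q → q* = 552.5, p* = 59.45.
At the floor p = 67, quantity demanded = (70.5 − 67)/0.02 = 175.
Sellers' marginal cost at q' = 175: 4.2 + 0.1·175 = 21.7.
Δq = 552.5 − 175 = 377.5; wedge = 67 − 21.7 = 45.3.
Deadweight loss = ½ × 377.5 × 45.3 = $8550.375 thousand.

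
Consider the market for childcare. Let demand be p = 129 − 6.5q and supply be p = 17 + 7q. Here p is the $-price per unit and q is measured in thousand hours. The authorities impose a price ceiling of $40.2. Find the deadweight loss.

$167.54 thousand

Competitive equilibrium: 129 − 6.5q = 17 + 7q → q* = 8.2963, p* = 75.0741.
At the ceiling p = 40.2, quantity supplied = (40.2 − 17)/7 = 3.3143.
Willingness to pay at q' = 3.3143: 129 − 6.5·3.3143 = 107.4571.
Δq = 8.2963 − 3.3143 = 4.982; wedge = 107.4571 − 40.2 = 67.2571.
The triangle = ½ × 4.982 × 67.2571 = $167.54 thousand.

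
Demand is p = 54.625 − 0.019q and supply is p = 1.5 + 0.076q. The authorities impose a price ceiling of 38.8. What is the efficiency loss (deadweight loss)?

222.37

Competitive equilibrium: 54.625 − 0.019q = 1.5 + 0.076q → q* = 559.2105, p* = 44.
At the ceiling p = 38.8, quantity supplied = (38.8 − 1.5)/0.076 = 490.7895.
Willingness to pay at q' = 490.7895: 54.625 − 0.019·490.7895 = 45.3.
Δq = 559.2105 − 490.7895 = 68.421; wedge = 45.3 − 38.8 = 6.5.
Welfare loss = ½ × 68.421 × 6.5 = 222.37.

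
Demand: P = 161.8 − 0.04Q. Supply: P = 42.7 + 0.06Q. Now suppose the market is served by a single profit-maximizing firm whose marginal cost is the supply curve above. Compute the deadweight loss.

Competitive equilibrium: 161.8 − 0.04Q = 42.7 + 0.06Q → Q* = 1191, P* = 114.16.
Marginal revenue: MR = 161.8 − 0.08Q. Set MR = MC: 161.8 − 0.08Q = 42.7 + 0.06Q → Q_m = 850.71429.
Price P_m = 161.8 − 0.04·850.71429 = 127.77143; MC(Q_m) = 42.7 + 0.06·850.71429 = 93.74286.
Competitive Q* = 1191, so ΔQ = 340.28571; wedge = 127.77143 − 93.74286 = 34.02857.
Welfare loss = ½ × 340.28571 × 34.02857 = 5789.72.

5789.72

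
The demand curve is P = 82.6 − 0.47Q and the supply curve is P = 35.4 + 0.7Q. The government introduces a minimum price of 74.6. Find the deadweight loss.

318.15

Competitive equilibrium: 82.6 − 0.47Q = 35.4 + 0.7Q → Q* = 40.3419, P* = 63.6393.
At the floor P = 74.6, quantity demanded = (82.6 − 74.6)/0.47 = 17.0213.
Sellers' marginal cost at Q' = 17.0213: 35.4 + 0.7·17.0213 = 47.3149.
ΔQ = 40.3419 − 17.0213 = 23.3206; wedge = 74.6 − 47.3149 = 27.2851.
DWL = ½ × 23.3206 × 27.2851 = 318.15.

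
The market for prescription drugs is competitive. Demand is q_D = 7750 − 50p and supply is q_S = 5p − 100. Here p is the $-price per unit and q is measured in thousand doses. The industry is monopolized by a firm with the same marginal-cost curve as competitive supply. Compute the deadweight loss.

In inverse form: demand p = 155 − 0.02q, supply p = 20 + 0.2q.
Competitive equilibrium: 155 − 0.02q = 20 + 0.2q → q* = 613.6364, p* = 142.7273.
Marginal revenue: MR = 155 − 0.04q. Set MR = MC: 155 − 0.04q = 20 + 0.2q → q_m = 562.5.
Price p_m = 155 − 0.02·562.5 = 143.75; MC(q_m) = 20 + 0.2·562.5 = 132.5.
Competitive q* = 613.6364, so Δq = 51.1364; wedge = 143.75 − 132.5 = 11.25.
Deadweight loss = ½ × 51.1364 × 11.25 = $287.64 thousand.

$287.64 thousand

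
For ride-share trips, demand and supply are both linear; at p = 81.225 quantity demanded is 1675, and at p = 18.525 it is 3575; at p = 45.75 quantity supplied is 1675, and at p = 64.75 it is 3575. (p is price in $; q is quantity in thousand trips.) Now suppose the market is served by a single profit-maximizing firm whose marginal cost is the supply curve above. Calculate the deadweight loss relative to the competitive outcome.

Demand slope = (18.525 − 81.225)/(3575 − 1675) = −0.033, so p = 136.5 − 0.033q.
Supply slope = (64.75 − 45.75)/(3575 − 1675) = 0.01, so p = 29 + 0.01q.
Competitive equilibrium: 136.5 − 0.033q = 29 + 0.01q → q* = 2500, p* = 54.
Marginal revenue: MR = 136.5 − 0.066q. Set MR = MC: 136.5 − 0.066q = 29 + 0.01q → q_m = 1414.47368.
Price p_m = 136.5 − 0.033·1414.47368 = 89.82237; MC(q_m) = 29 + 0.01·1414.47368 = 43.14474.
Competitive q* = 2500, so Δq = 1085.52632; wedge = 89.82237 − 43.14474 = 46.67763.
Deadweight loss = ½ × 1085.52632 × 46.67763 = $25334.90 thousand.

$25334.90 thousand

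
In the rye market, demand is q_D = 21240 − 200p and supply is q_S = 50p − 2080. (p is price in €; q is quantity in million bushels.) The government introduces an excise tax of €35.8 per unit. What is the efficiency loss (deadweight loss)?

€25632.80 million

In inverse form: demand p = 106.2 − 0.005q, supply p = 41.6 + 0.02q.
Competitive equilibrium: 106.2 − 0.005q = 41.6 + 0.02q → q* = 2584, p* = 93.28.
With the tax, the buyer price exceeds the seller price by 35.8: (106.2 − 0.005q) − (41.6 + 0.02q) = 35.8 → q' = 1152.
Δq = 2584 − 1152 = 1432; the wedge equals the tax, 35.8.
Deadweight loss = ½ × 1432 × 35.8 = €25632.80 million.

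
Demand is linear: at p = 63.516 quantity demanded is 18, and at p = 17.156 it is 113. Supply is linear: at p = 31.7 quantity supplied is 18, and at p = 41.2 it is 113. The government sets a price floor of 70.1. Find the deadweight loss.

1343.54

Demand slope = (17.156 − 63.516)/(113 − 18) = −0.488, so p = 72.3 − 0.488q.
Supply slope = (41.2 − 31.7)/(113 − 18) = 0.1, so p = 29.9 + 0.1q.
Competitive equilibrium: 72.3 − 0.488q = 29.9 + 0.1q → q* = 72.10884, p* = 37.11088.
At the floor p = 70.1, quantity demanded = (72.3 − 70.1)/0.488 = 4.5082.
Sellers' marginal cost at q' = 4.5082: 29.9 + 0.1·4.5082 = 30.35082.
Δq = 72.10884 − 4.5082 = 67.60064; wedge = 70.1 − 30.35082 = 39.74918.
The triangle = ½ × 67.60064 × 39.74918 = 1343.54.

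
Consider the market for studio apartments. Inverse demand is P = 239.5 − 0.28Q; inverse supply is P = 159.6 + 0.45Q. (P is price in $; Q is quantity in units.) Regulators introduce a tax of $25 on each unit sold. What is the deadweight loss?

$428.08

Competitive equilibrium: 239.5 − 0.28Q = 159.6 + 0.45Q → Q* = 109.4521, P* = 208.8534.
With the tax, the buyer price exceeds the seller price by 25: (239.5 − 0.28Q) − (159.6 + 0.45Q) = 25 → Q' = 75.2055.
ΔQ = 109.4521 − 75.2055 = 34.2466; the wedge equals the tax, 25.
Welfare loss = ½ × 34.2466 × 25 = $428.08.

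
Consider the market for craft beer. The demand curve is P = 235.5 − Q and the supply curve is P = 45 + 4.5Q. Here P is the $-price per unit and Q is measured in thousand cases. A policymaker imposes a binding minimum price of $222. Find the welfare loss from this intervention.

$1228.55 thousand

Competitive equilibrium: 235.5 − Q = 45 + 4.5Q → Q* = 34.6364, P* = 200.8636.
At the floor P = 222, quantity demanded = (235.5 − 222)/1 = 13.5.
Sellers' marginal cost at Q' = 13.5: 45 + 4.5·13.5 = 105.75.
ΔQ = 34.6364 − 13.5 = 21.1364; wedge = 222 − 105.75 = 116.25.
DWL = ½ × 21.1364 × 116.25 = $1228.55 thousand.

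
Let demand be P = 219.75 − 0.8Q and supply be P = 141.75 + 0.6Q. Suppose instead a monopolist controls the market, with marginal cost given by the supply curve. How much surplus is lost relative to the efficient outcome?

287.32

Competitive equilibrium: 219.75 − 0.8Q = 141.75 + 0.6Q → Q* = 55.7143, P* = 175.1786.
Marginal revenue: MR = 219.75 − 1.6Q. Set MR = MC: 219.75 − 1.6Q = 141.75 + 0.6Q → Q_m = 35.4545.
Price P_m = 219.75 − 0.8·35.4545 = 191.3864; MC(Q_m) = 141.75 + 0.6·35.4545 = 163.0227.
Competitive Q* = 55.7143, so ΔQ = 20.2598; wedge = 191.3864 − 163.0227 = 28.3637.
Welfare loss = ½ × 20.2598 × 28.3637 = 287.32.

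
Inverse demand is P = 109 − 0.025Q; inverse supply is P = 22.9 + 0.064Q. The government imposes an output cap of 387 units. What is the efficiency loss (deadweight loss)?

14991.27

Competitive equilibrium: 109 − 0.025Q = 22.9 + 0.064Q → Q* = 967.4157, P* = 84.8146.
At Q = 387: demand price = 109 − 0.025·387 = 99.325; supply price = 22.9 + 0.064·387 = 47.668.
ΔQ = 967.4157 − 387 = 580.4157; wedge = 99.325 − 47.668 = 51.657.
Welfare loss = ½ × 580.4157 × 51.657 = 14991.27.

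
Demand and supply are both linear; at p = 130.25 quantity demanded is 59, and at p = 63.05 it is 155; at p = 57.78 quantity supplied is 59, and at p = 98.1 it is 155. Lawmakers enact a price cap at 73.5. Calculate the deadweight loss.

Demand slope = (63.05 − 130.25)/(155 − 59) = −0.7, so p = 171.55 − 0.7q.
Supply slope = (98.1 − 57.78)/(155 − 59) = 0.42, so p = 33 + 0.42q.
Competitive equilibrium: 171.55 − 0.7q = 33 + 0.42q → q* = 123.7054, p* = 84.9563.
At the ceiling p = 73.5, quantity supplied = (73.5 − 33)/0.42 = 96.4286.
Willingness to pay at q' = 96.4286: 171.55 − 0.7·96.4286 = 104.05.
Δq = 123.7054 − 96.4286 = 27.2768; wedge = 104.05 − 73.5 = 30.55.
The triangle = ½ × 27.2768 × 30.55 = 416.65.

416.65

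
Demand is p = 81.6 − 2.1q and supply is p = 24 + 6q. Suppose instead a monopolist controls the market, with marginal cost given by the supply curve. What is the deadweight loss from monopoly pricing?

Competitive equilibrium: 81.6 − 2.1q = 24 + 6q → q* = 7.1111, p* = 66.6667.
Marginal revenue: MR = 81.6 − 4.2q. Set MR = MC: 81.6 − 4.2q = 24 + 6q → q_m = 5.6471.
Price p_m = 81.6 − 2.1·5.6471 = 69.7411; MC(q_m) = 24 + 6·5.6471 = 57.8826.
Competitive q* = 7.1111, so Δq = 1.464; wedge = 69.7411 − 57.8826 = 11.8585.
The triangle = ½ × 1.464 × 11.8585 = 8.68.

8.68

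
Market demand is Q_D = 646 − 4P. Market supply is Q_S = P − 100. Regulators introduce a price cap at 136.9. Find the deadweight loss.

94.56

In inverse form: demand P = 161.5 − 0.25Q, supply P = 100 + Q.
Competitive equilibrium: 161.5 − 0.25Q = 100 + Q → Q* = 49.2, P* = 149.2.
At the ceiling P = 136.9, quantity supplied = (136.9 − 100)/1 = 36.9.
Willingness to pay at Q' = 36.9: 161.5 − 0.25·36.9 = 152.275.
ΔQ = 49.2 − 36.9 = 12.3; wedge = 152.275 − 136.9 = 15.375.
Welfare loss = ½ × 12.3 × 15.375 = 94.56.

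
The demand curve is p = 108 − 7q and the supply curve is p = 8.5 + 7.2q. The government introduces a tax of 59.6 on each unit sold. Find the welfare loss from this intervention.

Competitive equilibrium: 108 − 7q = 8.5 + 7.2q → q* = 7.00704, p* = 58.9507.
With the tax, the buyer price exceeds the seller price by 59.6: (108 − 7q) − (8.5 + 7.2q) = 59.6 → q' = 2.80986.
Δq = 7.00704 − 2.80986 = 4.19718; the wedge equals the tax, 59.6.
Deadweight loss = ½ × 4.19718 × 59.6 = 125.08.

125.08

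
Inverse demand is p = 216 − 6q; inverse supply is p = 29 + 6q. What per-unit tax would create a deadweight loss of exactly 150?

Competitive equilibrium: 216 − 6q = 29 + 6q → q* = 15.5833, p* = 122.5.
A tax t gives Δq = t/12 and wedge t, so DWL = t²/24.
t²/24 = 150 → t² = 3600 → t = 60.

60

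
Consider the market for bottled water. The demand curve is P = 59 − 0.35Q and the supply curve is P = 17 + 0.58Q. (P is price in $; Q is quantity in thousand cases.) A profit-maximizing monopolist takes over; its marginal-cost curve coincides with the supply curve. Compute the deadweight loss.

Competitive equilibrium: 59 − 0.35Q = 17 + 0.58Q → Q* = 45.1613, P* = 43.1935.
Marginal revenue: MR = 59 − 0.7Q. Set MR = MC: 59 − 0.7Q = 17 + 0.58Q → Q_m = 32.8125.
Price P_m = 59 − 0.35·32.8125 = 47.5156; MC(Q_m) = 17 + 0.58·32.8125 = 36.0313.
Competitive Q* = 45.1613, so ΔQ = 12.3488; wedge = 47.5156 − 36.0313 = 11.4843.
DWL = ½ × 12.3488 × 11.4843 = $70.91 thousand.

$70.91 thousand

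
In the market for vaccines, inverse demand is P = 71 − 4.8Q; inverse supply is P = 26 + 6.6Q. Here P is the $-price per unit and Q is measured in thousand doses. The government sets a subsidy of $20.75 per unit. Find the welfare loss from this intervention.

Competitive equilibrium: 71 − 4.8Q = 26 + 6.6Q → Q* = 3.9474, P* = 52.0526.
The subsidy lowers effective supply by 20.75: P = 5.25 + 6.6Q.
New quantity: 71 − 4.8Q = 5.25 + 6.6Q → Q' = 5.7675.
Overproduction ΔQ = 5.7675 − 3.9474 = 1.8201; wedge = subsidy = 20.75.
The triangle = ½ × 1.8201 × 20.75 = $18.88 thousand.

$18.88 thousand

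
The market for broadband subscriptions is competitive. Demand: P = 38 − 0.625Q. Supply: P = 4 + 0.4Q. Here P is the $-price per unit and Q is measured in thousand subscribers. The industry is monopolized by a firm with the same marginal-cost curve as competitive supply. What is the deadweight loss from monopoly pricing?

$80.91 thousand

Competitive equilibrium: 38 − 0.625Q = 4 + 0.4Q → Q* = 33.1707, P* = 17.2683.
Marginal revenue: MR = 38 − 1.25Q. Set MR = MC: 38 − 1.25Q = 4 + 0.4Q → Q_m = 20.6061.
Price P_m = 38 − 0.625·20.6061 = 25.1212; MC(Q_m) = 4 + 0.4·20.6061 = 12.2424.
Competitive Q* = 33.1707, so ΔQ = 12.5646; wedge = 25.1212 − 12.2424 = 12.8788.
The triangle = ½ × 12.5646 × 12.8788 = $80.91 thousand.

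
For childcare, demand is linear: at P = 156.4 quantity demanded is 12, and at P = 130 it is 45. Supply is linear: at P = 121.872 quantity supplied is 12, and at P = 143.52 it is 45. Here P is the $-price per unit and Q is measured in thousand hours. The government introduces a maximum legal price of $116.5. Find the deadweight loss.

$740.97 thousand

Demand slope = (130 − 156.4)/(45 − 12) = −0.8, so P = 166 − 0.8Q.
Supply slope = (143.52 − 121.872)/(45 − 12) = 0.656, so P = 114 + 0.656Q.
Competitive equilibrium: 166 − 0.8Q = 114 + 0.656Q → Q* = 35.7143, P* = 137.4286.
At the ceiling P = 116.5, quantity supplied = (116.5 − 114)/0.656 = 3.811.
Willingness to pay at Q' = 3.811: 166 − 0.8·3.811 = 162.9512.
ΔQ = 35.7143 − 3.811 = 31.9033; wedge = 162.9512 − 116.5 = 46.4512.
The triangle = ½ × 31.9033 × 46.4512 = $740.97 thousand.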